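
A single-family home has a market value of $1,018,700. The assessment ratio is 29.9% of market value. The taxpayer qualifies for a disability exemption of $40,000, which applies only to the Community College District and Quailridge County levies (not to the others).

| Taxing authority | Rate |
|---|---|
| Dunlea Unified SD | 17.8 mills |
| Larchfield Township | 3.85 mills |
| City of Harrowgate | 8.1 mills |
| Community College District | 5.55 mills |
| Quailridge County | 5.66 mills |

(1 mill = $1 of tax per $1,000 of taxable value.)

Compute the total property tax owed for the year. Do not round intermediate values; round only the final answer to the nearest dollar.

$12,028

Assessed value = $1,018,700 × 0.299 = $304,591.3
Dunlea Unified SD: $304,591.3 × 0.0178 = $5,421.72514
Larchfield Township: $304,591.3 × 0.00385 = $1,172.676505
City of Harrowgate: $304,591.3 × 0.0081 = $2,467.18953
Community College District: ($304,591.3 − $40,000) × 0.00555 = $264,591.3 × 0.00555 = $1,468.481715
Quailridge County: ($304,591.3 − $40,000) × 0.00566 = $264,591.3 × 0.00566 = $1,497.586758
Total = $12,027.659648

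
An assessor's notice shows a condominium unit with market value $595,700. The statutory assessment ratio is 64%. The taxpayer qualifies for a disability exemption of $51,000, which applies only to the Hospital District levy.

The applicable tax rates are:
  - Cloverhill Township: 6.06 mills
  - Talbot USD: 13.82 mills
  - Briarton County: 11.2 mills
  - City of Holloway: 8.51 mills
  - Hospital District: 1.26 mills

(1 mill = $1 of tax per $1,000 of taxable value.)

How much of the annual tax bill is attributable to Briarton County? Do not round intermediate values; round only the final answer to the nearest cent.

$4,269.98

Assessed value = $595,700 × 0.64 = $381,248
Briarton County taxable value = $381,248 (exemption does not apply)
Briarton County levy = $381,248 × 0.0112 = $4,269.9776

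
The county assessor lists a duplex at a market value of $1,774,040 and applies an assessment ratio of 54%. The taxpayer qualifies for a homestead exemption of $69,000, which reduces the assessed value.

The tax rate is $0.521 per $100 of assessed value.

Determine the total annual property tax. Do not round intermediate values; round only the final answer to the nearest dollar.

Assessed value = $1,774,040 × 0.54 = $957,981.6
Taxable value = $957,981.6 − $69,000 = $888,981.6
Tax = $888,981.6 × 0.00521 = $4,631.594136

$4,632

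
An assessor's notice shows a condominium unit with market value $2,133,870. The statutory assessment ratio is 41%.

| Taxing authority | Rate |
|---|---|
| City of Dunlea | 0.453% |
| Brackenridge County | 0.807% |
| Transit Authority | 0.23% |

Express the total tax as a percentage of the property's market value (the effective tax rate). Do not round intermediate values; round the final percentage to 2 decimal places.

0.61%

Assessed value = $2,133,870 × 0.41 = $874,886.7
City of Dunlea: $874,886.7 × 0.00453 = $3,963.236751
Brackenridge County: $874,886.7 × 0.00807 = $7,060.335669
Transit Authority: $874,886.7 × 0.0023 = $2,012.23941
Total tax = $13,035.81183
Effective rate = $13,035.81183 ÷ $2,133,870 = 0.61% of market value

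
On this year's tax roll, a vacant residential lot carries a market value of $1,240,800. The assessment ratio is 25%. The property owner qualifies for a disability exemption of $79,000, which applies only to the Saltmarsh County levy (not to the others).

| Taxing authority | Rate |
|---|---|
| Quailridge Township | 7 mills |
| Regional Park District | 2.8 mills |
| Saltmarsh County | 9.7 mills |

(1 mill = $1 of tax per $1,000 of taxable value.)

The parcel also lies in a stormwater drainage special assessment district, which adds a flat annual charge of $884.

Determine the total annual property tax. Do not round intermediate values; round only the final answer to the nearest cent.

$6,166.60

Assessed value = $1,240,800 × 0.25 = $310,200
Quailridge Township: $310,200 × 0.007 = $2,171.4
Regional Park District: $310,200 × 0.0028 = $868.56
Saltmarsh County: ($310,200 − $79,000) × 0.0097 = $231,200 × 0.0097 = $2,242.64
Levies subtotal = $5,282.6
Total = $5,282.6 + $884 = $6,166.6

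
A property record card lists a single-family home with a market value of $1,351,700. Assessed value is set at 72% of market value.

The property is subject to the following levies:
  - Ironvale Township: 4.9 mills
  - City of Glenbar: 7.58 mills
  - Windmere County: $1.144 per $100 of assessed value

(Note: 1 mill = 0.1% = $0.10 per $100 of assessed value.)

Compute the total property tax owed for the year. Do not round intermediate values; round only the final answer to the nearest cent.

$23,279.52

Assessed value = $1,351,700 × 0.72 = $973,224
Ironvale Township: $973,224 × 0.0049 = $4,768.7976
City of Glenbar: $973,224 × 0.00758 = $7,377.03792
Windmere County: $973,224 × 0.01144 = $11,133.68256
Total = $23,279.51808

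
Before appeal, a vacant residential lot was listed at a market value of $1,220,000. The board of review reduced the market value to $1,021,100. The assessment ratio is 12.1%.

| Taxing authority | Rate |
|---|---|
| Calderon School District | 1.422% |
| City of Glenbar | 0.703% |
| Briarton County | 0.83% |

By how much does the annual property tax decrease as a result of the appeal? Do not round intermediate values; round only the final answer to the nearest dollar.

Old assessed value = $1,220,000 × 0.121 = $147,620
New assessed value = $1,021,100 × 0.121 = $123,553.1
Combined rate = 0.01422 + 0.00703 + 0.0083 = 0.02955
Old tax = $147,620 × 0.02955 = $4,362.171
New tax = $123,553.1 × 0.02955 = $3,650.994105
Reduction = $4,362.171 − $3,650.994105 = $711.176895

$711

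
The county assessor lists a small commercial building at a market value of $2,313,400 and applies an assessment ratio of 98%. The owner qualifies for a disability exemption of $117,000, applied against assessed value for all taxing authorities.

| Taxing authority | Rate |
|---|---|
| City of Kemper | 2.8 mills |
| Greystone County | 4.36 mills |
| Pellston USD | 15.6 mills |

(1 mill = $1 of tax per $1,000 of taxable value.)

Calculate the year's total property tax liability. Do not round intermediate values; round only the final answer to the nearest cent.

Assessed value = $2,313,400 × 0.98 = $2,267,132
Taxable value = $2,267,132 − $117,000 = $2,150,132
City of Kemper: $2,150,132 × 0.0028 = $6,020.3696
Greystone County: $2,150,132 × 0.00436 = $9,374.57552
Pellston USD: $2,150,132 × 0.0156 = $33,542.0592
Total = $6,020.3696 + $9,374.57552 + $33,542.0592 = $48,937.00432

$48,937.00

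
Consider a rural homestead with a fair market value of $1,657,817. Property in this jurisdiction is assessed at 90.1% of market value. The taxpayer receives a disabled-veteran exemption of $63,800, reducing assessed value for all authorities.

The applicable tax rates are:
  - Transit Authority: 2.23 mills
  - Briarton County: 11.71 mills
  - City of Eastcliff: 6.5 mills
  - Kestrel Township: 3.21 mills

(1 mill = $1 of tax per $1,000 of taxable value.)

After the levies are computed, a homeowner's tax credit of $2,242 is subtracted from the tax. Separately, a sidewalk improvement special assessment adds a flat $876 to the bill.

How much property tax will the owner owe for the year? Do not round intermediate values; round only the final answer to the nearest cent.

Assessed value = $1,657,817 × 0.901 = $1,493,693.117
Taxable value = $1,493,693.117 − $63,800 = $1,429,893.117
Transit Authority: $1,429,893.117 × 0.00223 = $3,188.66165091
Briarton County: $1,429,893.117 × 0.01171 = $16,744.04840007
City of Eastcliff: $1,429,893.117 × 0.0065 = $9,294.3052605
Kestrel Township: $1,429,893.117 × 0.00321 = $4,589.95690557
Levies subtotal = $33,816.97221705
After credit = $33,816.97221705 − $2,242 = $31,574.97221705
Total = $31,574.97221705 + $876 = $32,450.97221705

$32,450.97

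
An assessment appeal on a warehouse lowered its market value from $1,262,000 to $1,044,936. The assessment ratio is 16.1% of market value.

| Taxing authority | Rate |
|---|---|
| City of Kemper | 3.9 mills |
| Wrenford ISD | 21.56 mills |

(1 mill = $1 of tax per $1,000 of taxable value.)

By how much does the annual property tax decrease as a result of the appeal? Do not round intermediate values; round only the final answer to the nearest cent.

$889.76

Old assessed value = $1,262,000 × 0.161 = $203,182
New assessed value = $1,044,936 × 0.161 = $168,234.696
Combined rate = 0.0039 + 0.02156 = 0.02546
Old tax = $203,182 × 0.02546 = $5,173.01372
New tax = $168,234.696 × 0.02546 = $4,283.25536016
Reduction = $5,173.01372 − $4,283.25536016 = $889.75835984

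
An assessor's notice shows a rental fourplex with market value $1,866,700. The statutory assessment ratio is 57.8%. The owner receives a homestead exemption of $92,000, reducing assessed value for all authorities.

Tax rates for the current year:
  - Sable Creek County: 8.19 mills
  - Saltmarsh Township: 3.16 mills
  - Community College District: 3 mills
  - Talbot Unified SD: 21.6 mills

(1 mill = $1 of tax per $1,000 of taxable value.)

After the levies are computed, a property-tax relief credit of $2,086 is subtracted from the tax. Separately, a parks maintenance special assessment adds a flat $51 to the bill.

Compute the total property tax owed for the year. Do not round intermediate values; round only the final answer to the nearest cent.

$33,445.95

Assessed value = $1,866,700 × 0.578 = $1,078,952.6
Taxable value = $1,078,952.6 − $92,000 = $986,952.6
Sable Creek County: $986,952.6 × 0.00819 = $8,083.141794
Saltmarsh Township: $986,952.6 × 0.00316 = $3,118.770216
Community College District: $986,952.6 × 0.003 = $2,960.8578
Talbot Unified SD: $986,952.6 × 0.0216 = $21,318.17616
Levies subtotal = $35,480.94597
After credit = $35,480.94597 − $2,086 = $33,394.94597
Total = $33,394.94597 + $51 = $33,445.94597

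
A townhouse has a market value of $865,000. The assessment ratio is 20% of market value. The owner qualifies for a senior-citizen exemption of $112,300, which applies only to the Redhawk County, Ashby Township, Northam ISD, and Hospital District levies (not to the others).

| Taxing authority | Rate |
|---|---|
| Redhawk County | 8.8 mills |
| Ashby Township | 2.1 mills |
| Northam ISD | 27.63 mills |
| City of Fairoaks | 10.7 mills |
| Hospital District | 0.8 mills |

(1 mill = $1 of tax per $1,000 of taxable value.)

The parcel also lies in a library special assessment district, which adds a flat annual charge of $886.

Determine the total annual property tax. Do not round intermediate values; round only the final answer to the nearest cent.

Assessed value = $865,000 × 0.2 = $173,000
Redhawk County: ($173,000 − $112,300) × 0.0088 = $60,700 × 0.0088 = $534.16
Ashby Township: ($173,000 − $112,300) × 0.0021 = $60,700 × 0.0021 = $127.47
Northam ISD: ($173,000 − $112,300) × 0.02763 = $60,700 × 0.02763 = $1,677.141
City of Fairoaks: $173,000 × 0.0107 = $1,851.1
Hospital District: ($173,000 − $112,300) × 0.0008 = $60,700 × 0.0008 = $48.56
Levies subtotal = $4,238.431
Total = $4,238.431 + $886 = $5,124.431

$5,124.43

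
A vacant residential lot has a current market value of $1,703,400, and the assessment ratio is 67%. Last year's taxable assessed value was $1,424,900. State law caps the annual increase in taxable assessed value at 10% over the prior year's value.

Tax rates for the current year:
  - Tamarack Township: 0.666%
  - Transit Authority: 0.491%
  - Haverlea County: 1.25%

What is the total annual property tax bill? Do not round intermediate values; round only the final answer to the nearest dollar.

$27,471

Uncapped assessed value = $1,703,400 × 0.67 = $1,141,278
Cap limit = $1,424,900 × 1.1 = $1,567,390
Taxable assessed value = min($1,141,278, $1,567,390) = $1,141,278 (cap does not bind)
Tamarack Township: $1,141,278 × 0.00666 = $7,600.91148
Transit Authority: $1,141,278 × 0.00491 = $5,603.67498
Haverlea County: $1,141,278 × 0.0125 = $14,265.975
Total = $27,470.56146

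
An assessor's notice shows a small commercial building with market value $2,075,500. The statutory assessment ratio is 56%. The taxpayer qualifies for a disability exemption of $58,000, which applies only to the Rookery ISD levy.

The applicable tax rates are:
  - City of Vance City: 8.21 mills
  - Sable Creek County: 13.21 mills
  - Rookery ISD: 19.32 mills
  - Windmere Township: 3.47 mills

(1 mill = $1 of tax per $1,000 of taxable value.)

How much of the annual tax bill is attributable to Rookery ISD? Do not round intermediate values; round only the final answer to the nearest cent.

Assessed value = $2,075,500 × 0.56 = $1,162,280
Rookery ISD taxable value = $1,162,280 − $58,000 = $1,104,280
Rookery ISD levy = $1,104,280 × 0.01932 = $21,334.6896

$21,334.69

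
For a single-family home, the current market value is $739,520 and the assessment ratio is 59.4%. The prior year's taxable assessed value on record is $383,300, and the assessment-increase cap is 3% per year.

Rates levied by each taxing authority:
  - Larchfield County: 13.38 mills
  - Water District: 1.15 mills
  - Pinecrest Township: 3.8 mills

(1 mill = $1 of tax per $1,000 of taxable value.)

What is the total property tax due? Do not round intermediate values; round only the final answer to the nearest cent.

$7,236.67

Uncapped assessed value = $739,520 × 0.594 = $439,274.88
Cap limit = $383,300 × 1.03 = $394,799
Taxable assessed value = min($439,274.88, $394,799) = $394,799 (cap binds)
Larchfield County: $394,799 × 0.01338 = $5,282.41062
Water District: $394,799 × 0.00115 = $454.01885
Pinecrest Township: $394,799 × 0.0038 = $1,500.2362
Total = $7,236.66567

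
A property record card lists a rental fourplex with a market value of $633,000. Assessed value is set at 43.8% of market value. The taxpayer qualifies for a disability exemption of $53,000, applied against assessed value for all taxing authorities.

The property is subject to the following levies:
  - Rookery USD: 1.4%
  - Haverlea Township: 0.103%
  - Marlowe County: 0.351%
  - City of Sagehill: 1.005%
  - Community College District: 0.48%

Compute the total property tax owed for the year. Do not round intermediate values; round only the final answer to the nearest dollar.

$7,488

Assessed value = $633,000 × 0.438 = $277,254
Taxable value = $277,254 − $53,000 = $224,254
Rookery USD: $224,254 × 0.014 = $3,139.556
Haverlea Township: $224,254 × 0.00103 = $230.98162
Marlowe County: $224,254 × 0.00351 = $787.13154
City of Sagehill: $224,254 × 0.01005 = $2,253.7527
Community College District: $224,254 × 0.0048 = $1,076.4192
Total = $3,139.556 + $230.98162 + $787.13154 + $2,253.7527 + $1,076.4192 = $7,487.84106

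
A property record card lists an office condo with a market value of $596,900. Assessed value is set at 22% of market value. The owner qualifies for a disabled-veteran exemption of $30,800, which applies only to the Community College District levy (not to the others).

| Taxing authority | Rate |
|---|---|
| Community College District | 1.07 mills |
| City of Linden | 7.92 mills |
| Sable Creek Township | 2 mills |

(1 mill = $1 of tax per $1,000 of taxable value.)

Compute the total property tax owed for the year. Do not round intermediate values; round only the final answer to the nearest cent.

Assessed value = $596,900 × 0.22 = $131,318
Community College District: ($131,318 − $30,800) × 0.00107 = $100,518 × 0.00107 = $107.55426
City of Linden: $131,318 × 0.00792 = $1,040.03856
Sable Creek Township: $131,318 × 0.002 = $262.636
Total = $1,410.22882

$1,410.23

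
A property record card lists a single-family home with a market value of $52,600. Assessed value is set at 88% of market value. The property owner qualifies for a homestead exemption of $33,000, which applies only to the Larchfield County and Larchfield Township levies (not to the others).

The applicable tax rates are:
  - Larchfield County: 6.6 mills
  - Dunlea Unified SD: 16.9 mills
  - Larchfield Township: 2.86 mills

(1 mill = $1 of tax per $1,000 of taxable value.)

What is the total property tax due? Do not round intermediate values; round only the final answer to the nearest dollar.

$908

Assessed value = $52,600 × 0.88 = $46,288
Larchfield County: ($46,288 − $33,000) × 0.0066 = $13,288 × 0.0066 = $87.7008
Dunlea Unified SD: $46,288 × 0.0169 = $782.2672
Larchfield Township: ($46,288 − $33,000) × 0.00286 = $13,288 × 0.00286 = $38.00368
Total = $907.97168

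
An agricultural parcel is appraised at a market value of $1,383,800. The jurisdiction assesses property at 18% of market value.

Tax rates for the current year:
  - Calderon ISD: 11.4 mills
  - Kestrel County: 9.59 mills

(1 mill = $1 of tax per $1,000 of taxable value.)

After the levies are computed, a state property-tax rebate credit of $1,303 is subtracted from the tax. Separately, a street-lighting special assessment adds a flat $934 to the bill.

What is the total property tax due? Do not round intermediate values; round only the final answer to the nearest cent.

Assessed value = $1,383,800 × 0.18 = $249,084
Calderon ISD: $249,084 × 0.0114 = $2,839.5576
Kestrel County: $249,084 × 0.00959 = $2,388.71556
Levies subtotal = $5,228.27316
After credit = $5,228.27316 − $1,303 = $3,925.27316
Total = $3,925.27316 + $934 = $4,859.27316

$4,859.27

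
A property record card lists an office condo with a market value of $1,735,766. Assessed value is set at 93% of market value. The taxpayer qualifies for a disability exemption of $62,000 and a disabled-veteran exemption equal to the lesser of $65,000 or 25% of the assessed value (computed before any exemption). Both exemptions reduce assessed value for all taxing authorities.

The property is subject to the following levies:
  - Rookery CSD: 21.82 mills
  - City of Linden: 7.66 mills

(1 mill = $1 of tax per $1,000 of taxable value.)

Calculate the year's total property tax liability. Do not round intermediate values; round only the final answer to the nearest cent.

Assessed value = $1,735,766 × 0.93 = $1,614,262.38
Disabled-veteran exemption = min($65,000, 25% × $1,614,262.38) = min($65,000, $403,565.595) = $65,000 (dollar cap binds)
Taxable value = $1,614,262.38 − $62,000 − $65,000 = $1,487,262.38
Rookery CSD: $1,487,262.38 × 0.02182 = $32,452.0651316
City of Linden: $1,487,262.38 × 0.00766 = $11,392.4298308
Total = $43,844.4949624

$43,844.49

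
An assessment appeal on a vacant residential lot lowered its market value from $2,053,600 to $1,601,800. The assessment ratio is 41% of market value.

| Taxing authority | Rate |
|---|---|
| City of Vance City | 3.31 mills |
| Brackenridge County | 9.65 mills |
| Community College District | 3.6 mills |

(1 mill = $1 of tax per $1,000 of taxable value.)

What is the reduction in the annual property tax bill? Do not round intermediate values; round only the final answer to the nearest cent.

Old assessed value = $2,053,600 × 0.41 = $841,976
New assessed value = $1,601,800 × 0.41 = $656,738
Combined rate = 0.00331 + 0.00965 + 0.0036 = 0.01656
Old tax = $841,976 × 0.01656 = $13,943.12256
New tax = $656,738 × 0.01656 = $10,875.58128
Reduction = $13,943.12256 − $10,875.58128 = $3,067.54128

$3,067.54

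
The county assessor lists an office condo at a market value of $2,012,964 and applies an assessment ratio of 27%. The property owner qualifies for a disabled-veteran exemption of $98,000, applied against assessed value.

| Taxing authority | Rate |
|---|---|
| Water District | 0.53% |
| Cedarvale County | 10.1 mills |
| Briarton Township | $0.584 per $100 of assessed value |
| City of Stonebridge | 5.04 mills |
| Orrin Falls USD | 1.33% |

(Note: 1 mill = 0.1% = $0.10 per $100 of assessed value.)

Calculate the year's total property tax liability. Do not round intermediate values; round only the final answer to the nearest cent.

Assessed value = $2,012,964 × 0.27 = $543,500.28
Taxable value = $543,500.28 − $98,000 = $445,500.28
Water District: $445,500.28 × 0.0053 = $2,361.151484
Cedarvale County: $445,500.28 × 0.0101 = $4,499.552828
Briarton Township: $445,500.28 × 0.00584 = $2,601.7216352
City of Stonebridge: $445,500.28 × 0.00504 = $2,245.3214112
Orrin Falls USD: $445,500.28 × 0.0133 = $5,925.153724
Total = $17,632.9010824

$17,632.90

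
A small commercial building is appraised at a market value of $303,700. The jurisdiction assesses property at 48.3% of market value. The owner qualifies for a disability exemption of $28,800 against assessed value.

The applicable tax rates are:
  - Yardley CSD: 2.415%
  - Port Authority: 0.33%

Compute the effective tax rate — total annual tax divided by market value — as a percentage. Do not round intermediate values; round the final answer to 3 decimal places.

1.066%

Assessed value = $303,700 × 0.483 = $146,687.1
Taxable value = $146,687.1 − $28,800 = $117,887.1
Yardley CSD: $117,887.1 × 0.02415 = $2,846.973465
Port Authority: $117,887.1 × 0.0033 = $389.02743
Total tax = $3,236.000895
Effective rate = $3,236.000895 ÷ $303,700 = 1.066% of market value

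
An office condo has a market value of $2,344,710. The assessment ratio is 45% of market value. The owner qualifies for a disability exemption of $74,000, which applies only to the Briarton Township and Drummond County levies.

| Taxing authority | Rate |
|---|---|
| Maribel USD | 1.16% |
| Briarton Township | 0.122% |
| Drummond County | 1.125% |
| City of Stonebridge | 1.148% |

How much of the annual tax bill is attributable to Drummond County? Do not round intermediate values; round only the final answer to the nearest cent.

Assessed value = $2,344,710 × 0.45 = $1,055,119.5
Drummond County taxable value = $1,055,119.5 − $74,000 = $981,119.5
Drummond County levy = $981,119.5 × 0.01125 = $11,037.594375

$11,037.59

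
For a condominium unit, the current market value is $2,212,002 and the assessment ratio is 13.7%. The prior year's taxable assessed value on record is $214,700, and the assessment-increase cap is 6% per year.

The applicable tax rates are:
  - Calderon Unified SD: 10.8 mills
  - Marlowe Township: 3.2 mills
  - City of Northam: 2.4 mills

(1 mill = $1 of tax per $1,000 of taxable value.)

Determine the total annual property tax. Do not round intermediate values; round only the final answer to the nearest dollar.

Uncapped assessed value = $2,212,002 × 0.137 = $303,044.274
Cap limit = $214,700 × 1.06 = $227,582
Taxable assessed value = min($303,044.274, $227,582) = $227,582 (cap binds)
Calderon Unified SD: $227,582 × 0.0108 = $2,457.8856
Marlowe Township: $227,582 × 0.0032 = $728.2624
City of Northam: $227,582 × 0.0024 = $546.1968
Total = $3,732.3448

$3,732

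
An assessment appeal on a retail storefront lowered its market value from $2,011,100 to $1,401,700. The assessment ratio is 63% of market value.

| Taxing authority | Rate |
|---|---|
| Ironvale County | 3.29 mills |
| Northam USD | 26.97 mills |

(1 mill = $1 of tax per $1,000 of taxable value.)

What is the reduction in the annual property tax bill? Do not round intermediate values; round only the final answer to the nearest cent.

$11,617.48

Old assessed value = $2,011,100 × 0.63 = $1,266,993
New assessed value = $1,401,700 × 0.63 = $883,071
Combined rate = 0.00329 + 0.02697 = 0.03026
Old tax = $1,266,993 × 0.03026 = $38,339.20818
New tax = $883,071 × 0.03026 = $26,721.72846
Reduction = $38,339.20818 − $26,721.72846 = $11,617.47972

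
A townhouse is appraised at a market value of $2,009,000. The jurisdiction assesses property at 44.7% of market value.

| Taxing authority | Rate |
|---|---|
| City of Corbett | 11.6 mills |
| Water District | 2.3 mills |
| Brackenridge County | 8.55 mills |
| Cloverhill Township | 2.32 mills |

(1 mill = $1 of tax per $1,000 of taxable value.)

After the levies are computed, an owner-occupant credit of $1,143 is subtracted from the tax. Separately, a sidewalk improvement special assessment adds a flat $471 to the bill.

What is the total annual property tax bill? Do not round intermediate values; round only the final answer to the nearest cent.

$21,572.03

Assessed value = $2,009,000 × 0.447 = $898,023
City of Corbett: $898,023 × 0.0116 = $10,417.0668
Water District: $898,023 × 0.0023 = $2,065.4529
Brackenridge County: $898,023 × 0.00855 = $7,678.09665
Cloverhill Township: $898,023 × 0.00232 = $2,083.41336
Levies subtotal = $22,244.02971
After credit = $22,244.02971 − $1,143 = $21,101.02971
Total = $21,101.02971 + $471 = $21,572.02971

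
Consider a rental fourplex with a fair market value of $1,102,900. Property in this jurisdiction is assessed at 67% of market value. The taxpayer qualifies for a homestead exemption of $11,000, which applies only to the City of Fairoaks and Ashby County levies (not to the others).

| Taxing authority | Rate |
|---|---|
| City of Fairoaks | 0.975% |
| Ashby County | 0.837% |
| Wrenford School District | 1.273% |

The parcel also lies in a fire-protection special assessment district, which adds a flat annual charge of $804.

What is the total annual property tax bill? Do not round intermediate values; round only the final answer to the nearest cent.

Assessed value = $1,102,900 × 0.67 = $738,943
City of Fairoaks: ($738,943 − $11,000) × 0.00975 = $727,943 × 0.00975 = $7,097.44425
Ashby County: ($738,943 − $11,000) × 0.00837 = $727,943 × 0.00837 = $6,092.88291
Wrenford School District: $738,943 × 0.01273 = $9,406.74439
Levies subtotal = $22,597.07155
Total = $22,597.07155 + $804 = $23,401.07155

$23,401.07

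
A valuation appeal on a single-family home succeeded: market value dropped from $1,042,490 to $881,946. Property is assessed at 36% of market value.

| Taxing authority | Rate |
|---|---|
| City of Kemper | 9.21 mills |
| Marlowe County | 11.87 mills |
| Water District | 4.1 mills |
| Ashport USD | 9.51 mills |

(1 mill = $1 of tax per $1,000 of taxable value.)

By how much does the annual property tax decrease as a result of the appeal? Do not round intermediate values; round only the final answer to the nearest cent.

$2,004.94

Old assessed value = $1,042,490 × 0.36 = $375,296.4
New assessed value = $881,946 × 0.36 = $317,500.56
Combined rate = 0.00921 + 0.01187 + 0.0041 + 0.00951 = 0.03469
Old tax = $375,296.4 × 0.03469 = $13,019.032116
New tax = $317,500.56 × 0.03469 = $11,014.0944264
Reduction = $13,019.032116 − $11,014.0944264 = $2,004.9376896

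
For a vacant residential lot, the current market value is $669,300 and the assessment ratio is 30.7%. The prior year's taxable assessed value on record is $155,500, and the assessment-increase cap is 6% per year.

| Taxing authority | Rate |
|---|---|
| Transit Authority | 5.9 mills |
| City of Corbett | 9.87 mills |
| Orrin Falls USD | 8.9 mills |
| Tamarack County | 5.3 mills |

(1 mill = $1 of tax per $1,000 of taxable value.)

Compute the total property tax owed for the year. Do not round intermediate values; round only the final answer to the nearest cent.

$4,939.96

Uncapped assessed value = $669,300 × 0.307 = $205,475.1
Cap limit = $155,500 × 1.06 = $164,830
Taxable assessed value = min($205,475.1, $164,830) = $164,830 (cap binds)
Transit Authority: $164,830 × 0.0059 = $972.497
City of Corbett: $164,830 × 0.00987 = $1,626.8721
Orrin Falls USD: $164,830 × 0.0089 = $1,466.987
Tamarack County: $164,830 × 0.0053 = $873.599
Total = $4,939.9551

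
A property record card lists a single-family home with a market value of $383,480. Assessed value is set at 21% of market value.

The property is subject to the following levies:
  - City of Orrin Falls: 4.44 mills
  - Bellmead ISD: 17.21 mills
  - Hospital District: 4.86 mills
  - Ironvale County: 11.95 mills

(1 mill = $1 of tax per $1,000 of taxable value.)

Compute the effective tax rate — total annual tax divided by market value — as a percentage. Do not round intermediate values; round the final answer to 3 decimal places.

Assessed value = $383,480 × 0.21 = $80,530.8
City of Orrin Falls: $80,530.8 × 0.00444 = $357.556752
Bellmead ISD: $80,530.8 × 0.01721 = $1,385.935068
Hospital District: $80,530.8 × 0.00486 = $391.379688
Ironvale County: $80,530.8 × 0.01195 = $962.34306
Total tax = $3,097.214568
Effective rate = $3,097.214568 ÷ $383,480 = 0.808% of market value

0.808%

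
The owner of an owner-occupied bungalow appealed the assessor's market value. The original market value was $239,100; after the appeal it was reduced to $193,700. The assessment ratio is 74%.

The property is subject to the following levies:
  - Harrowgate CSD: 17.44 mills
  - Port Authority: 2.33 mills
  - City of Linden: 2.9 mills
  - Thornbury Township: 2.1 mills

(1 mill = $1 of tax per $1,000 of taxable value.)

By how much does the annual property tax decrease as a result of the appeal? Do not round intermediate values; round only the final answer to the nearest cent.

Old assessed value = $239,100 × 0.74 = $176,934
New assessed value = $193,700 × 0.74 = $143,338
Combined rate = 0.01744 + 0.00233 + 0.0029 + 0.0021 = 0.02477
Old tax = $176,934 × 0.02477 = $4,382.65518
New tax = $143,338 × 0.02477 = $3,550.48226
Reduction = $4,382.65518 − $3,550.48226 = $832.17292

$832.17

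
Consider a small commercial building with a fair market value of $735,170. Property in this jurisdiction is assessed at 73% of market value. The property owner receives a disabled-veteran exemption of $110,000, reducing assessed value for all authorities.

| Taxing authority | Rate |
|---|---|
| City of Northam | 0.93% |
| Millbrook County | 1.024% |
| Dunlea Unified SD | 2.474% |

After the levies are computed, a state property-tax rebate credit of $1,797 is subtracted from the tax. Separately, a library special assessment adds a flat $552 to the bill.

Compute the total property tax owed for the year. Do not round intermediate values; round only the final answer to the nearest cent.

Assessed value = $735,170 × 0.73 = $536,674.1
Taxable value = $536,674.1 − $110,000 = $426,674.1
City of Northam: $426,674.1 × 0.0093 = $3,968.06913
Millbrook County: $426,674.1 × 0.01024 = $4,369.142784
Dunlea Unified SD: $426,674.1 × 0.02474 = $10,555.917234
Levies subtotal = $18,893.129148
After credit = $18,893.129148 − $1,797 = $17,096.129148
Total = $17,096.129148 + $552 = $17,648.129148

$17,648.13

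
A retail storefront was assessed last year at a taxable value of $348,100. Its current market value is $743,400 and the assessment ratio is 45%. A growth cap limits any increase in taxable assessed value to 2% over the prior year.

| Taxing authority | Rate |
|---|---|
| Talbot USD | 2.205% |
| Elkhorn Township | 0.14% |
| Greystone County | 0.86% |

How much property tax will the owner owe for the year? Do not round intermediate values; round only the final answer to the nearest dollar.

Uncapped assessed value = $743,400 × 0.45 = $334,530
Cap limit = $348,100 × 1.02 = $355,062
Taxable assessed value = min($334,530, $355,062) = $334,530 (cap does not bind)
Talbot USD: $334,530 × 0.02205 = $7,376.3865
Elkhorn Township: $334,530 × 0.0014 = $468.342
Greystone County: $334,530 × 0.0086 = $2,876.958
Total = $10,721.6865

$10,722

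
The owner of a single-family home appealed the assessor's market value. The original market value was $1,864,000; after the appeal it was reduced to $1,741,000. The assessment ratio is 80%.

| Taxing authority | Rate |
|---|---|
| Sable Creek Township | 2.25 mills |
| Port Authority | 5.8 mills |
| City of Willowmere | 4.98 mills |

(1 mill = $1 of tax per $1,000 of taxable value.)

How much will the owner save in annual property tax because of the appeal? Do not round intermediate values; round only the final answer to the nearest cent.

$1,282.15

Old assessed value = $1,864,000 × 0.8 = $1,491,200
New assessed value = $1,741,000 × 0.8 = $1,392,800
Combined rate = 0.00225 + 0.0058 + 0.00498 = 0.01303
Old tax = $1,491,200 × 0.01303 = $19,430.336
New tax = $1,392,800 × 0.01303 = $18,148.184
Reduction = $19,430.336 − $18,148.184 = $1,282.152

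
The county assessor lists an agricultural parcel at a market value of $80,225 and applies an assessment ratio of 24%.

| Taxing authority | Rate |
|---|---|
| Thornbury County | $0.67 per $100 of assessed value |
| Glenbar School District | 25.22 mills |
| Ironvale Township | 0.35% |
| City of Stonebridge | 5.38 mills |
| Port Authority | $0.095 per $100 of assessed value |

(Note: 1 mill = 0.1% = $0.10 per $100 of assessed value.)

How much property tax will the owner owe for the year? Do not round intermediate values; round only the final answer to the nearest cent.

Assessed value = $80,225 × 0.24 = $19,254
Thornbury County: $19,254 × 0.0067 = $129.0018
Glenbar School District: $19,254 × 0.02522 = $485.58588
Ironvale Township: $19,254 × 0.0035 = $67.389
City of Stonebridge: $19,254 × 0.00538 = $103.58652
Port Authority: $19,254 × 0.00095 = $18.2913
Total = $803.8545

$803.85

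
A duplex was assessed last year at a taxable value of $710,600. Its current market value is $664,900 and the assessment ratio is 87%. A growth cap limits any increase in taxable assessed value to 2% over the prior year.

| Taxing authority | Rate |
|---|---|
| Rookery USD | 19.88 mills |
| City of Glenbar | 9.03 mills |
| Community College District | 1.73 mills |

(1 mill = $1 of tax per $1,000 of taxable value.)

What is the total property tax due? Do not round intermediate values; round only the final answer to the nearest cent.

$17,724.11

Uncapped assessed value = $664,900 × 0.87 = $578,463
Cap limit = $710,600 × 1.02 = $724,812
Taxable assessed value = min($578,463, $724,812) = $578,463 (cap does not bind)
Rookery USD: $578,463 × 0.01988 = $11,499.84444
City of Glenbar: $578,463 × 0.00903 = $5,223.52089
Community College District: $578,463 × 0.00173 = $1,000.74099
Total = $17,724.10632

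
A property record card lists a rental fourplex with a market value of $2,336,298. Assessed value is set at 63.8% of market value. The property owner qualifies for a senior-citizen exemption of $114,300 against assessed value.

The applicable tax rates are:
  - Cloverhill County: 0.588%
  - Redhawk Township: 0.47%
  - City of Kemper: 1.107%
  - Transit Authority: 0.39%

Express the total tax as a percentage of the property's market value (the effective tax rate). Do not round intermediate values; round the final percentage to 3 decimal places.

1.505%

Assessed value = $2,336,298 × 0.638 = $1,490,558.124
Taxable value = $1,490,558.124 − $114,300 = $1,376,258.124
Cloverhill County: $1,376,258.124 × 0.00588 = $8,092.39776912
Redhawk Township: $1,376,258.124 × 0.0047 = $6,468.4131828
City of Kemper: $1,376,258.124 × 0.01107 = $15,235.17743268
Transit Authority: $1,376,258.124 × 0.0039 = $5,367.4066836
Total tax = $35,163.3950682
Effective rate = $35,163.3950682 ÷ $2,336,298 = 1.505% of market value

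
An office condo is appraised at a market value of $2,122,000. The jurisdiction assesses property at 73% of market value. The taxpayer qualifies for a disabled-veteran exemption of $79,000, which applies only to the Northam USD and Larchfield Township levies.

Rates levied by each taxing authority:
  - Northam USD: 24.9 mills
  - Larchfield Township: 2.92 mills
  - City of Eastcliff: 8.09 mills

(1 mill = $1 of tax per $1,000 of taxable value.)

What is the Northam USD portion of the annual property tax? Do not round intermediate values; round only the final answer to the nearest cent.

Assessed value = $2,122,000 × 0.73 = $1,549,060
Northam USD taxable value = $1,549,060 − $79,000 = $1,470,060
Northam USD levy = $1,470,060 × 0.0249 = $36,604.494

$36,604.49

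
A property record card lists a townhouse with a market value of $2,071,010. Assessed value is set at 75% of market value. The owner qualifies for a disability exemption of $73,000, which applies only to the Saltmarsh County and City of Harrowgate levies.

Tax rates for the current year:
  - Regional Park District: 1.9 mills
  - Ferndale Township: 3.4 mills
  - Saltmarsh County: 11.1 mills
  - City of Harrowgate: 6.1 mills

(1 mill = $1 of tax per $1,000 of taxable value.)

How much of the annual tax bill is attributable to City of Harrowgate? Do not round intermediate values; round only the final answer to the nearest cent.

Assessed value = $2,071,010 × 0.75 = $1,553,257.5
City of Harrowgate taxable value = $1,553,257.5 − $73,000 = $1,480,257.5
City of Harrowgate levy = $1,480,257.5 × 0.0061 = $9,029.57075

$9,029.57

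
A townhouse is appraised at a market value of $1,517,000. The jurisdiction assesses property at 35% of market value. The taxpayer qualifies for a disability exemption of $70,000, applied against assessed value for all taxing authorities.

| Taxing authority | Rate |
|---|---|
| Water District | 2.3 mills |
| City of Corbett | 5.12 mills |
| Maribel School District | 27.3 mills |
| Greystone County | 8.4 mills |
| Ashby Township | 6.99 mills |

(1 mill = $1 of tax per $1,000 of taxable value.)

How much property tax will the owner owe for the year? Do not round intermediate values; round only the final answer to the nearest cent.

$23,098.20

Assessed value = $1,517,000 × 0.35 = $530,950
Taxable value = $530,950 − $70,000 = $460,950
Water District: $460,950 × 0.0023 = $1,060.185
City of Corbett: $460,950 × 0.00512 = $2,360.064
Maribel School District: $460,950 × 0.0273 = $12,583.935
Greystone County: $460,950 × 0.0084 = $3,871.98
Ashby Township: $460,950 × 0.00699 = $3,222.0405
Total = $1,060.185 + $2,360.064 + $12,583.935 + $3,871.98 + $3,222.0405 = $23,098.2045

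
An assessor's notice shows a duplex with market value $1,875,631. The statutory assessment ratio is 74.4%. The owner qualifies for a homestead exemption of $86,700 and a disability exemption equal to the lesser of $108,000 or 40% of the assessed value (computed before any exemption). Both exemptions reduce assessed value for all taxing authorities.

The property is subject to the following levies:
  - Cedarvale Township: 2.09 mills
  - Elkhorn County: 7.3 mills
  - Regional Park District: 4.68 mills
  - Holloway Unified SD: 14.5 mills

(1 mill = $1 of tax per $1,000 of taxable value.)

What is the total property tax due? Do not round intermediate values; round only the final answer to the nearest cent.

$34,305.98

Assessed value = $1,875,631 × 0.744 = $1,395,469.464
Disability exemption = min($108,000, 40% × $1,395,469.464) = min($108,000, $558,187.7856) = $108,000 (dollar cap binds)
Taxable value = $1,395,469.464 − $86,700 − $108,000 = $1,200,769.464
Cedarvale Township: $1,200,769.464 × 0.00209 = $2,509.60817976
Elkhorn County: $1,200,769.464 × 0.0073 = $8,765.6170872
Regional Park District: $1,200,769.464 × 0.00468 = $5,619.60109152
Holloway Unified SD: $1,200,769.464 × 0.0145 = $17,411.157228
Total = $34,305.98358648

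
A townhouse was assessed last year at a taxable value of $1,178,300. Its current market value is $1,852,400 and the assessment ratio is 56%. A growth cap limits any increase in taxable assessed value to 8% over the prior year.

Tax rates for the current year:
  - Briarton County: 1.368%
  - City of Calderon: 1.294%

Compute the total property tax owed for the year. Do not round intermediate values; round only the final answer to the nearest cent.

$27,614.10

Uncapped assessed value = $1,852,400 × 0.56 = $1,037,344
Cap limit = $1,178,300 × 1.08 = $1,272,564
Taxable assessed value = min($1,037,344, $1,272,564) = $1,037,344 (cap does not bind)
Briarton County: $1,037,344 × 0.01368 = $14,190.86592
City of Calderon: $1,037,344 × 0.01294 = $13,423.23136
Total = $27,614.09728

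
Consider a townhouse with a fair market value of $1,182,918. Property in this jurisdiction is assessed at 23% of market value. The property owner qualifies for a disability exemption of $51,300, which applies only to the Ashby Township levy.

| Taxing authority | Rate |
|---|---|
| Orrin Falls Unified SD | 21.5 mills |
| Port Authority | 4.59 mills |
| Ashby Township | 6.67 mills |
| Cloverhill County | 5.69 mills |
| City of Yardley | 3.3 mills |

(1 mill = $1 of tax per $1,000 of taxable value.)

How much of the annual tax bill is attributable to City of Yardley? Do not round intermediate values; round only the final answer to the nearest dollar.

$898

Assessed value = $1,182,918 × 0.23 = $272,071.14
City of Yardley taxable value = $272,071.14 (exemption does not apply)
City of Yardley levy = $272,071.14 × 0.0033 = $897.834762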